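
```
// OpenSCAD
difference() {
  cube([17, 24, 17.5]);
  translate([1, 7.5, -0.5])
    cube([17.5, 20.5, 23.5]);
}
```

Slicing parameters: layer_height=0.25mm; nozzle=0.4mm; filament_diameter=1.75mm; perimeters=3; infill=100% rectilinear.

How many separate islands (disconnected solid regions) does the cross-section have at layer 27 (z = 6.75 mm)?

At z = 6.75 mm: the cube is present — its section is the full 17×24 rectangle; the cube at (1, 7.5) is present — its section is the full 17.5×20.5 rectangle; After the difference (first − rest): starting from the 17×24 cube, the 17.5×20.5 cube at (1, 7.5) partially overlaps it — only the 264.00 mm² overlap (of its 358.75 mm²) is removed, clipping the outline — 1 connected region. Overall, the cross-section is a single solid region. Island count = 1.

1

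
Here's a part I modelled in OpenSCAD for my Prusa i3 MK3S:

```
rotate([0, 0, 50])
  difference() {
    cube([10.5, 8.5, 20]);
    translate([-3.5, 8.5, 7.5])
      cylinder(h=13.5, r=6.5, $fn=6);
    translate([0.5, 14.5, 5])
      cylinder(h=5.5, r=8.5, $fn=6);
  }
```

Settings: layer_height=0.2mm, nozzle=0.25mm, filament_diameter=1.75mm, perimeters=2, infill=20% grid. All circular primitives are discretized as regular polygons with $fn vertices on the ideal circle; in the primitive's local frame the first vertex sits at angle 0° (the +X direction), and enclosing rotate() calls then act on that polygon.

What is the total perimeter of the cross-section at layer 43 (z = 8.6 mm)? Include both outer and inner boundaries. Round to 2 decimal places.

At z = 8.6 mm: the 10.5×8.5 cube contributes its full rectangle (perimeter 38.00 mm); the r=6.5 cylinder at (-3.5, 8.5) gives a regular 6-gon of circumradius 6.5 (constant along its height) (perimeter = 2·6·6.500·sin(180°/6) = 39.00 mm); the r=8.5 cylinder at (0.5, 14.5) gives a regular 6-gon of circumradius 8.5 (constant along its height) (perimeter = 2·6·8.500·sin(180°/6) = 51.00 mm); Taking the first minus the rest: starting from the 10.5×8.5 cube, the r=6.5 cylinder at (-3.5, 8.5) partially overlaps it — only the 7.79 mm² overlap (of its 109.77 mm²) is removed, clipping the outline; the r=8.5 cylinder at (0.5, 14.5) partially overlaps it — only the 3.45 mm² overlap (of its 187.71 mm²) is removed, clipping the outline — boundary = 35.80 mm; (whole slice rotated 50° about Z — lengths, areas and connectivity unchanged). Overall, the cross-section is a single solid region. Total boundary length (outer) = 35.80 mm.

35.80 mm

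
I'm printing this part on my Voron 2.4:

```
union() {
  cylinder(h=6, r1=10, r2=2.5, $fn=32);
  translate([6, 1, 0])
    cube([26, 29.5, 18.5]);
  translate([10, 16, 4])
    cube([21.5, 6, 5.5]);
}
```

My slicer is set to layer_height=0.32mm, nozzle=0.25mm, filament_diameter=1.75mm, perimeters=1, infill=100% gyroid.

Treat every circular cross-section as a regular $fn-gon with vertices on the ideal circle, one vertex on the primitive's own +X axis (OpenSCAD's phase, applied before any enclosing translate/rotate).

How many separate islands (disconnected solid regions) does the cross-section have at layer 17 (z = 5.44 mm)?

2

At z = 5.44 mm: the cone (r1=10→r2=2.5) has section circumradius 3.200 here — a regular 32-gon; the cube at (6, 1) (footprint 26×29.5) is included at this height; the cube at (10, 16) (footprint 21.5×6) is included at this height; Merging all regions: the regions partially overlap (shared area 129.00 mm²), so overlapping operands fuse into one piece — 2 connected regions. Overall, the cross-section has 2 separate islands. Island count = 2.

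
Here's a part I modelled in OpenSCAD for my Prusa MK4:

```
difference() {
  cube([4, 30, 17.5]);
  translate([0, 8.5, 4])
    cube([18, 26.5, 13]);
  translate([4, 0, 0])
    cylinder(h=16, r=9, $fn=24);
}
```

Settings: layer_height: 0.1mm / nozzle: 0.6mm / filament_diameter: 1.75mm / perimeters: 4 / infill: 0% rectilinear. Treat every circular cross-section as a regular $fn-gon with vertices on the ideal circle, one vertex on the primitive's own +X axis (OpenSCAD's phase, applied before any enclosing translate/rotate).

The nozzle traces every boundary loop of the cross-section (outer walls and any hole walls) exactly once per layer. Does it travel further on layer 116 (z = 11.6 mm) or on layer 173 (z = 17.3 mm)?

layer 173 (z = 17.3 mm)

Layer 116 (z = 11.6): the 4×30 cube contributes its full rectangle (perimeter 68.00 mm); the 18×26.5 cube at (0, 8.5) contributes its full rectangle (perimeter 89.00 mm); the r=9 cylinder at (4, 0) gives a regular 24-gon of circumradius 9 (constant along its height) (perimeter = 2·24·9.000·sin(180°/24) = 56.39 mm); Taking the first minus the rest: starting from the 4×30 cube, the 18×26.5 cube at (0, 8.5) partially overlaps it — only the 86.00 mm² overlap (of its 477.00 mm²) is removed, clipping the outline; the r=9 cylinder at (4, 0) partially overlaps it — only the 33.70 mm² overlap (of its 251.57 mm²) is removed, clipping the outline — boundary = 3.01 mm. So its perimeter = 3.01 mm. Layer 173 (z = 17.3): the 4×30 cube contributes its full rectangle (perimeter 68.00 mm); the cube at (0, 8.5) is not intersected at this z (z outside [4, 17]); the cylinder at (4, 0) is not intersected at this z (z outside [0, 16]); Subtracting the remaining from the first: none of the subtracted shapes is present at this height, so the 4×30 cube is unchanged — boundary = 68.00 mm. So its perimeter = 68.00 mm. Layer 173 is larger (68.00 vs 3.01 mm).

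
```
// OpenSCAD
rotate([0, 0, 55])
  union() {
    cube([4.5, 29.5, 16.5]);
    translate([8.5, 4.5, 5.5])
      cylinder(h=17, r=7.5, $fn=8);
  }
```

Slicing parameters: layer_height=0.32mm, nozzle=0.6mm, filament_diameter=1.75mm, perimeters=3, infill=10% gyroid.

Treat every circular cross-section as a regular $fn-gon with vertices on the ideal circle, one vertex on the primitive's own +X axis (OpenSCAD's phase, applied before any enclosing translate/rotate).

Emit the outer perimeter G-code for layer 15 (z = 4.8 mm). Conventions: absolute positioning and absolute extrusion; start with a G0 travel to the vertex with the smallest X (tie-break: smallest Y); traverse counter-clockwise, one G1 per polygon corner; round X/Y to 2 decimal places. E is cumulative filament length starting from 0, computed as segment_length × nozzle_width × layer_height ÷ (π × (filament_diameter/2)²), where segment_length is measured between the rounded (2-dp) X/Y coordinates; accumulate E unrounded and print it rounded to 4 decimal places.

G0 X-24.16 Y16.92 Z4.80
G1 X0.00 Y0.00 E2.3545
G1 X2.58 Y3.69 E2.7139
G1 X-21.58 Y20.61 E5.0683
G1 X-24.16 Y16.92 E5.4278

At z = 4.8 mm: the cube (footprint 4.5×29.5) is included at this height; the cylinder at (8.5, 4.5) is not intersected at this z (z outside [5.5, 22.5]); Taking the union: only the 4.5×29.5 cube is present, so the union is just that shape — 1 connected region; (rotated 55° about Z; rotation is an isometry so areas/perimeters/island counts are preserved). The outline is a single polygon with 4 vertices. Extrusion per mm of travel: 0.6 × 0.32 / (π × 0.875²) = 0.079824. Accumulating E over each segment gives final E = 5.4278.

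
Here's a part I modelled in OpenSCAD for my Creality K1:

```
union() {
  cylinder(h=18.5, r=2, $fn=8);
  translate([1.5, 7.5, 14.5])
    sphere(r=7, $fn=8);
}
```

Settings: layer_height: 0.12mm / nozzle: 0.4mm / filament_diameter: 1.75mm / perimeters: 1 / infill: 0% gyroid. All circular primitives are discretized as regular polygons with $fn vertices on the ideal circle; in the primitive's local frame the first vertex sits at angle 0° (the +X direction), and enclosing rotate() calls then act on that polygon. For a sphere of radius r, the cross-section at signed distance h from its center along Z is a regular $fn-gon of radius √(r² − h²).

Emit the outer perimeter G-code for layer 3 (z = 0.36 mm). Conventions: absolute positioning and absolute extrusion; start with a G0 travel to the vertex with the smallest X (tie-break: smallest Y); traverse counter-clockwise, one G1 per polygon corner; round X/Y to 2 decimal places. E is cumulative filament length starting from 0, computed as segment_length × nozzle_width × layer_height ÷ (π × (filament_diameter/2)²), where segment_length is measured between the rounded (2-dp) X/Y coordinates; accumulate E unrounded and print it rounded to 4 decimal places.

At z = 0.36 mm: the r=2 cylinder gives a regular 8-gon of circumradius 2 (constant along its height); the sphere at (1.5, 7.5) is absent (|z−center|=14.140 > r=7); Combining (union): only the r=2 cylinder is present, so the union is just that shape — 1 connected region. The outline is a single polygon with 8 vertices. Extrusion per mm of travel: 0.4 × 0.12 / (π × 0.875²) = 0.019956. Accumulating E over each segment gives final E = 0.2440.

G0 X-2.00 Y0.00 Z0.36
G1 X-1.41 Y-1.41 E0.0305
G1 X0.00 Y-2.00 E0.0610
G1 X1.41 Y-1.41 E0.0915
G1 X2.00 Y0.00 E0.1220
G1 X1.41 Y1.41 E0.1525
G1 X0.00 Y2.00 E0.1830
G1 X-1.41 Y1.41 E0.2135
G1 X-2.00 Y0.00 E0.2440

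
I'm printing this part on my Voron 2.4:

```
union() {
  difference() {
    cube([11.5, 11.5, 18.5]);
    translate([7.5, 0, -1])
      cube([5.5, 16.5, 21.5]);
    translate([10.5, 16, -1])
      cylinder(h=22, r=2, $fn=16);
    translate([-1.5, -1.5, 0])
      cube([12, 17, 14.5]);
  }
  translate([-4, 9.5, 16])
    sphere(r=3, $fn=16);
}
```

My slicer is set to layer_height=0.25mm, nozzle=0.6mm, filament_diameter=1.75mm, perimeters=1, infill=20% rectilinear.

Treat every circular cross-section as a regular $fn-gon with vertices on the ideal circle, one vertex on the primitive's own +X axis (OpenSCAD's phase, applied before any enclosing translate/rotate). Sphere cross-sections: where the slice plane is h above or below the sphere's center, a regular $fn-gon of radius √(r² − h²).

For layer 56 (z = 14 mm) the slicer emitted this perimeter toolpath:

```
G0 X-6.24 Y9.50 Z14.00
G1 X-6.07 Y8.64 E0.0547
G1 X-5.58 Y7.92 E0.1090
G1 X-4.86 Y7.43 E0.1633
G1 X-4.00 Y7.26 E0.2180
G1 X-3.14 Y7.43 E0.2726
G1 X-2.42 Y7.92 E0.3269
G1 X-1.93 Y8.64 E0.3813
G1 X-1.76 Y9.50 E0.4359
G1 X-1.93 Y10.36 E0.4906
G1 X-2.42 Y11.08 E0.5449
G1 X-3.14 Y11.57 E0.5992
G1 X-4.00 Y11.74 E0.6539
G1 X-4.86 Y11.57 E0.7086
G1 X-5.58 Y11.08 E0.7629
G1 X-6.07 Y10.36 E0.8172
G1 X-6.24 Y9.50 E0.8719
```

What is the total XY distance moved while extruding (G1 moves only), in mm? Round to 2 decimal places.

13.98 mm

Sum the Euclidean lengths of each G1 segment: total = 13.98 mm.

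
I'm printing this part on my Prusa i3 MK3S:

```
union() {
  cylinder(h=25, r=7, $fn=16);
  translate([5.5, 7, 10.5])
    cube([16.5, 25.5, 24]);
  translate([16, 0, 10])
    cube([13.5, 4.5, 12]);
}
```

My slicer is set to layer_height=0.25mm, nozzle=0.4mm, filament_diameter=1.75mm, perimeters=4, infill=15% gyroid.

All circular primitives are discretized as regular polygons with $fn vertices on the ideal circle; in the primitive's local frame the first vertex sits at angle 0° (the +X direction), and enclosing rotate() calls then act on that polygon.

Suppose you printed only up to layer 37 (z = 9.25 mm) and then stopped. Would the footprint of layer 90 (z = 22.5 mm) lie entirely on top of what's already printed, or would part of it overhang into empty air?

Compare the two slices. At z = 9.25: the r=7 cylinder gives a regular 16-gon of circumradius 7 (constant along its height) (area = (16/2)·7.000²·sin(360°/16) = 150.01 mm²); the cube at (5.5, 7) does not reach this height (z outside [10.5, 34.5]); the cube at (16, 0) is not intersected at this z (z outside [10, 22]); Combining (union): only the r=7 cylinder is present, so the union is just that shape — area = 150.01 mm². At z = 22.5: the cylinder: section is a regular 16-gon, circumradius r=7 (area = (16/2)·7.000²·sin(360°/16) = 150.01 mm²); the cube at (5.5, 7) is present — its section is the full 16.5×25.5 rectangle (area 420.75 mm²); the cube at (16, 0) is not intersected at this z (z outside [10, 22]); Merging all regions: the 2 present regions are separate (no shared area or edge), so areas and boundary lengths simply add and each stays a separate island — area = 570.76 mm². Checking containment: at z = 22.5 the cross-section extends beyond the z = 9.25 cross-section by about 420.75 mm².

part overhangs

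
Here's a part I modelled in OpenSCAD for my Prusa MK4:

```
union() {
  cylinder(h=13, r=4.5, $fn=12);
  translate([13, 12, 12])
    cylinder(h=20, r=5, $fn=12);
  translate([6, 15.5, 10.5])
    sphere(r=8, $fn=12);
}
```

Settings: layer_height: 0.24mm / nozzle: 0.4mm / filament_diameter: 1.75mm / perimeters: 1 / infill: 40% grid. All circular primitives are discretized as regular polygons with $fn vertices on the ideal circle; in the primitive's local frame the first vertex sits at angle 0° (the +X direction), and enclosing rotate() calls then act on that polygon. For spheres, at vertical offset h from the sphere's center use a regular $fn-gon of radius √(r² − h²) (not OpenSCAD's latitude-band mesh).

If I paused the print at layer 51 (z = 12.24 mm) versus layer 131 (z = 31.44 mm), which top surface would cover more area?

Layer 51 (z = 12.24): the r=4.5 cylinder gives a regular 12-gon of circumradius 4.5 (constant along its height) (area = (12/2)·4.500²·sin(360°/12) = 60.75 mm²); the r=5 cylinder at (13, 12) gives a regular 12-gon of circumradius 5 (constant along its height) (area = (12/2)·5.000²·sin(360°/12) = 75.00 mm²); the r=8 sphere at (6, 15.5) slices to a regular 12-gon of circumradius 7.808 (√(r²−h²) with h=1.74 from center) (area = (12/2)·7.808²·sin(360°/12) = 182.92 mm²); Merging all regions: the regions partially overlap — summed areas 318.67 mm² minus the doubly-counted overlap 30.68 mm² gives 287.98 mm² — area = 287.98 mm². So its area = 287.98 mm². Layer 131 (z = 31.44): the cylinder does not reach this height (z outside [0, 13]); the r=5 cylinder at (13, 12) contributes a regular 12-gon of circumradius 5 (area = (12/2)·5.000²·sin(360°/12) = 75.00 mm²); the sphere at (6, 15.5) is absent (|z−center|=20.940 > r=8); Combining (union): only the r=5 cylinder at (13, 12) is present, so the union is just that shape — area = 75.00 mm². So its area = 75.00 mm². Layer 51 is larger (287.98 vs 75.00 mm²).

layer 51 (z = 12.24 mm)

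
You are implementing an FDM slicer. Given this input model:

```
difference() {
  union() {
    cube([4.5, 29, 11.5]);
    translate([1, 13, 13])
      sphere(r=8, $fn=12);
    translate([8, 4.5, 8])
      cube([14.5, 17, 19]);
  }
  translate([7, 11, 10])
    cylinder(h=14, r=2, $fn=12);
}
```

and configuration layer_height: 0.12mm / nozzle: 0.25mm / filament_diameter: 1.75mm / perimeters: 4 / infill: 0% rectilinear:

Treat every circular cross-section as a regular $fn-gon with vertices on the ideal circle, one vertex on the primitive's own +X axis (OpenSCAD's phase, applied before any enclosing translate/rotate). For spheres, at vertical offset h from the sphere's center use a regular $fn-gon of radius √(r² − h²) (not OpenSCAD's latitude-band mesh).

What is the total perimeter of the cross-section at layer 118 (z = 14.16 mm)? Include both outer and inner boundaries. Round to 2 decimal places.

109.92 mm

At z = 14.16 mm: the cube does not reach this height (z outside [0, 11.5]); the r=8 sphere at (1, 13) slices to a regular 12-gon of circumradius 7.915 (√(r²−h²) with h=1.16 from center) (perimeter = 2·12·7.915·sin(180°/12) = 49.17 mm); the cube at (8, 4.5) is present — its section is the full 14.5×17 rectangle (perimeter 63.00 mm); Merging all regions: the regions partially overlap (shared area 3.13 mm²), so the edge portions inside another operand are dropped and the merged outline is re-measured after clipping — boundary = 98.26 mm; the cylinder at (7, 11): section is a regular 12-gon, circumradius r=2 (perimeter = 2·12·2.000·sin(180°/12) = 12.42 mm); Subtracting the remaining from the first: starting from the result so far, the r=2 cylinder at (7, 11) partially overlaps it — only the 11.99 mm² overlap (of its 12.00 mm²) is removed, clipping the outline — boundary = 109.92 mm. Overall, the cross-section is a single solid region. Total boundary length (outer) = 109.92 mm.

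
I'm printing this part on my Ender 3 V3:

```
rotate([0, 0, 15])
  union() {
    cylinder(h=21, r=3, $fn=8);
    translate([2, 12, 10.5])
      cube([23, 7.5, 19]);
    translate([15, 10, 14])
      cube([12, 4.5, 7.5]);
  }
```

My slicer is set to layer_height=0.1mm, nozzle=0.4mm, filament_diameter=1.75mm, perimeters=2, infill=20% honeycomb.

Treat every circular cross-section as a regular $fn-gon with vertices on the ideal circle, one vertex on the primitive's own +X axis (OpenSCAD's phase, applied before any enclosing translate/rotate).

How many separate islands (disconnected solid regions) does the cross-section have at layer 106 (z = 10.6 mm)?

2

At z = 10.6 mm: the r=3 cylinder contributes a regular 8-gon of circumradius 3; the cube at (2, 12) (footprint 23×7.5) is included at this height; the cube at (15, 10) does not reach this height (z outside [14, 21.5]); Merging all regions: the 2 present regions are separate (no shared area or edge), so areas and boundary lengths simply add and each stays a separate island — 2 connected regions; (whole slice rotated 15° about Z — lengths, areas and connectivity unchanged). Overall, the cross-section has 2 separate islands. Island count = 2.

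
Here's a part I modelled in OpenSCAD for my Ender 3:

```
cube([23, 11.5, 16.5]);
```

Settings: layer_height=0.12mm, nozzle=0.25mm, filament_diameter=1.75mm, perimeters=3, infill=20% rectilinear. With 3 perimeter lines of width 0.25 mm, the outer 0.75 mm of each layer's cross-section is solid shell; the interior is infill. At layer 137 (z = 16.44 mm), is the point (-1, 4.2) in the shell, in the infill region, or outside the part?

At z = 16.44 mm: the 23×11.5 cube contributes its full rectangle. Overall, the cross-section is a single solid region. The nearest boundary edge runs (0.00, 11.50)→(0.00, 0.00); distance from the point to it = 1.00 mm. The point is not inside any of the regions above, so it lies outside the cross-section (1.00 mm from the nearest boundary).

outside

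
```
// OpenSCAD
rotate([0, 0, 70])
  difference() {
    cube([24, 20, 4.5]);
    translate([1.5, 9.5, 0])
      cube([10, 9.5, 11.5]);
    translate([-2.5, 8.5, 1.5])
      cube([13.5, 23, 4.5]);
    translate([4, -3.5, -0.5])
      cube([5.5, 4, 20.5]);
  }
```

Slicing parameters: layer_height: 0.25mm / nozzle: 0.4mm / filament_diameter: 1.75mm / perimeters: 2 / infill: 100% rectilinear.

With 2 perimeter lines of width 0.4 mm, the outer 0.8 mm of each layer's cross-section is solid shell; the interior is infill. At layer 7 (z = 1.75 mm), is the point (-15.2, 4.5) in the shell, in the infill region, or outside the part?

At z = 1.75 mm: the cube is present — its section is the full 24×20 rectangle; the cube at (1.5, 9.5) is present — its section is the full 10×9.5 rectangle; the cube at (-2.5, 8.5) (footprint 13.5×23) is included at this height; the 5.5×4 cube at (4, -3.5) contributes its full rectangle; Subtracting the remaining from the first: starting from the 24×20 cube, the 10×9.5 cube at (1.5, 9.5) lies wholly inside it (removes its full 95.00 mm² and its 39.00 mm outline becomes a hole wall); the 13.5×23 cube at (-2.5, 8.5) partially overlaps it — only the 36.25 mm² overlap (of its 310.50 mm²) is removed, clipping the outline; the 5.5×4 cube at (4, -3.5) partially overlaps it — only the 2.75 mm² overlap (of its 22.00 mm²) is removed, clipping the outline — 1 connected region; (whole slice rotated 70° about Z — lengths, areas and connectivity unchanged). Overall, the cross-section is a single solid region. Undo the 70° rotation: the query point maps to (-0.970, 15.822) in the un-rotated model frame. The nearest boundary edge runs (0.00, 0.00)→(0.00, 8.50); distance from the point to it = 7.39 mm. The point is not inside any of the regions above, so it lies outside the cross-section (7.39 mm from the nearest boundary).

outside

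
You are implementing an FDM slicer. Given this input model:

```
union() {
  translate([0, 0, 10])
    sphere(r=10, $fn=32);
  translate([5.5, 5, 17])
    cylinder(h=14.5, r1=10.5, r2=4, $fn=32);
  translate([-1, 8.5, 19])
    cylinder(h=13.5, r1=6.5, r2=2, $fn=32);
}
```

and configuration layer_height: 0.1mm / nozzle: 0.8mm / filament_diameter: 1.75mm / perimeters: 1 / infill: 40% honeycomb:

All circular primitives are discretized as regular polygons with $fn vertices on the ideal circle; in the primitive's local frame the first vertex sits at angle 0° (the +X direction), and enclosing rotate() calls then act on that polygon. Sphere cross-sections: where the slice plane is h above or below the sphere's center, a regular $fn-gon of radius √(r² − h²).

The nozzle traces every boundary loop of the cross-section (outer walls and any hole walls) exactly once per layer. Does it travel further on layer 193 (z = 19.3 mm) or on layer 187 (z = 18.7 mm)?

layer 193 (z = 19.3 mm)

Layer 193 (z = 19.3): the r=10 sphere contributes a regular 32-gon of circumradius √(10²−9.3²) = 3.676 (perimeter = 2·32·3.676·sin(180°/32) = 23.06 mm); the cone at (5.5, 5) (r1=10.5→r2=4) has section circumradius 9.469 here — a regular 32-gon (perimeter = 2·32·9.469·sin(180°/32) = 59.40 mm); the cone at (-1, 8.5) contributes a regular 32-gon of circumradius 6.400 (interpolated between r1=6.5 and r2=2 at t=0.022) (perimeter = 2·32·6.400·sin(180°/32) = 40.15 mm); Taking the union: the regions partially overlap (shared area 114.04 mm²), so the edge portions inside another operand are dropped and the merged outline is re-measured after clipping — boundary = 68.05 mm. So its perimeter = 68.05 mm. Layer 187 (z = 18.7): the r=10 sphere contributes a regular 32-gon of circumradius √(10²−8.7²) = 4.931 (perimeter = 2·32·4.931·sin(180°/32) = 30.93 mm); the cone at (5.5, 5) (r1=10.5→r2=4) has section circumradius 9.738 here — a regular 32-gon (perimeter = 2·32·9.738·sin(180°/32) = 61.09 mm); the cone at (-1, 8.5) is absent (z outside [19, 32.5]); Combining (union): the regions partially overlap (shared area 55.98 mm²), so the edge portions inside another operand are dropped and the merged outline is re-measured after clipping — boundary = 64.46 mm. So its perimeter = 64.46 mm. Layer 193 is larger (68.05 vs 64.46 mm).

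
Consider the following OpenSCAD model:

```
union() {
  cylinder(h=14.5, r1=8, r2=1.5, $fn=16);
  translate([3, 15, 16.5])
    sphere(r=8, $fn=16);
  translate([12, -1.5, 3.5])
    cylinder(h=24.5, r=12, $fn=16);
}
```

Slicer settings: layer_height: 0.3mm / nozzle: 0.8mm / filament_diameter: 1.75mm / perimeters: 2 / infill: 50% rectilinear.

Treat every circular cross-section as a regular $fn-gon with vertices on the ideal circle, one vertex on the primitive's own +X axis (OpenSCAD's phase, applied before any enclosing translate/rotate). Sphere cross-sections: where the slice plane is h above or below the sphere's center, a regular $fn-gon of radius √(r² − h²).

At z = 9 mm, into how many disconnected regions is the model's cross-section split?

At z = 9 mm: the cone contributes a regular 16-gon of circumradius 3.966 (interpolated between r1=8 and r2=1.5 at t=0.621); the r=8 sphere at (3, 15) slices to a regular 16-gon of circumradius 2.784 (√(r²−h²) with h=7.5 from center); the r=12 cylinder at (12, -1.5) gives a regular 16-gon of circumradius 12 (constant along its height); Taking the union: the regions partially overlap (shared area 20.54 mm²), so overlapping operands fuse into one piece — 2 connected regions. The result has 2 disconnected regions.

2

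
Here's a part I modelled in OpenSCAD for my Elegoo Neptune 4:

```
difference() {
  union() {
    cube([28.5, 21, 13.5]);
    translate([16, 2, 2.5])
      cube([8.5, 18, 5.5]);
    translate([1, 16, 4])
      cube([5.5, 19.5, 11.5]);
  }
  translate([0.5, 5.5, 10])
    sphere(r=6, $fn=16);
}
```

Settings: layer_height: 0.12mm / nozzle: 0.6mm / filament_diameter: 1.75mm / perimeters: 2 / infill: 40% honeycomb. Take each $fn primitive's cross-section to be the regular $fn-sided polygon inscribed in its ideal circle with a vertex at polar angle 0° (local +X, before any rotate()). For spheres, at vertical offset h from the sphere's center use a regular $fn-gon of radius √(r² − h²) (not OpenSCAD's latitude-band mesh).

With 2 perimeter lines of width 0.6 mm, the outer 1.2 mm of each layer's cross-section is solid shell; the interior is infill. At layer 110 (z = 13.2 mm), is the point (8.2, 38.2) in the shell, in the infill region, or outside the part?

outside

At z = 13.2 mm: the 28.5×21 cube contributes its full rectangle; the cube at (16, 2) does not reach this height (z outside [2.5, 8]); the 5.5×19.5 cube at (1, 16) contributes its full rectangle; Combining (union): the regions partially overlap (shared area 27.50 mm²), so overlapping operands fuse into one piece — 1 connected region; the sphere at (0.5, 5.5): section is a regular 16-gon, circumradius = √(r²−h²) = √(6²−3.2²) = 5.075; Subtracting the remaining from the first: starting from that combined region, the r=6 sphere at (0.5, 5.5) partially overlaps it — only the 44.46 mm² overlap (of its 78.86 mm²) is removed, clipping the outline — 1 connected region. Overall, the cross-section is a single solid region. The nearest boundary edge runs (1.00, 35.50)→(6.50, 35.50); distance from the point to it = 3.19 mm. The point is not inside any of the regions above, so it lies outside the cross-section (3.19 mm from the nearest boundary).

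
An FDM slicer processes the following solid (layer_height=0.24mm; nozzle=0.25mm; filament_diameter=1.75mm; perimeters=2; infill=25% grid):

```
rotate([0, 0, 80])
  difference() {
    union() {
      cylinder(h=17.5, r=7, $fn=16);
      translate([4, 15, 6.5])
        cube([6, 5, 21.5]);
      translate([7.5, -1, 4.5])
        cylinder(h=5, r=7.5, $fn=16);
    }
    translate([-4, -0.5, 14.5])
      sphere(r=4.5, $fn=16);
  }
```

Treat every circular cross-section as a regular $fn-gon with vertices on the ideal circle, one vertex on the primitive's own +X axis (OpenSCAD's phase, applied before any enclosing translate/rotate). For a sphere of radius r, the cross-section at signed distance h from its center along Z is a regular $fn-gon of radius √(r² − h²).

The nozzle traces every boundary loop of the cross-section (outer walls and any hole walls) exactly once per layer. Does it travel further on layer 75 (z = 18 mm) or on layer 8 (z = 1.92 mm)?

Layer 75 (z = 18): the cylinder is absent (z outside [0, 17.5]); the 6×5 cube at (4, 15) contributes its full rectangle (perimeter 22.00 mm); the cylinder at (7.5, -1) is not intersected at this z (z outside [4.5, 9.5]); Merging all regions: only the 6×5 cube at (4, 15) is present, so the union is just that shape — boundary = 22.00 mm; the r=4.5 sphere at (-4, -0.5) contributes a regular 16-gon of circumradius √(4.5²−3.5²) = 2.828 (perimeter = 2·16·2.828·sin(180°/16) = 17.66 mm); Subtracting the remaining from the first: starting from that combined region, the r=4.5 sphere at (-4, -0.5) misses the remaining region (no effect) — boundary = 22.00 mm; (whole slice rotated 80° about Z — lengths, areas and connectivity unchanged). So its perimeter = 22.00 mm. Layer 8 (z = 1.92): the r=7 cylinder contributes a regular 16-gon of circumradius 7 (perimeter = 2·16·7.000·sin(180°/16) = 43.70 mm); the cube at (4, 15) is not intersected at this z (z outside [6.5, 28]); the cylinder at (7.5, -1) does not reach this height (z outside [4.5, 9.5]); Taking the union: only the r=7 cylinder is present, so the union is just that shape — boundary = 43.70 mm; the sphere at (-4, -0.5) is absent (|z−center|=12.580 > r=4.5); Taking the first minus the rest: none of the subtracted shapes is present at this height, so the result so far is unchanged — boundary = 43.70 mm; (rotated 80° about Z; rotation is an isometry so areas/perimeters/island counts are preserved). So its perimeter = 43.70 mm. Layer 8 is larger (43.70 vs 22.00 mm).

layer 8 (z = 1.92 mm)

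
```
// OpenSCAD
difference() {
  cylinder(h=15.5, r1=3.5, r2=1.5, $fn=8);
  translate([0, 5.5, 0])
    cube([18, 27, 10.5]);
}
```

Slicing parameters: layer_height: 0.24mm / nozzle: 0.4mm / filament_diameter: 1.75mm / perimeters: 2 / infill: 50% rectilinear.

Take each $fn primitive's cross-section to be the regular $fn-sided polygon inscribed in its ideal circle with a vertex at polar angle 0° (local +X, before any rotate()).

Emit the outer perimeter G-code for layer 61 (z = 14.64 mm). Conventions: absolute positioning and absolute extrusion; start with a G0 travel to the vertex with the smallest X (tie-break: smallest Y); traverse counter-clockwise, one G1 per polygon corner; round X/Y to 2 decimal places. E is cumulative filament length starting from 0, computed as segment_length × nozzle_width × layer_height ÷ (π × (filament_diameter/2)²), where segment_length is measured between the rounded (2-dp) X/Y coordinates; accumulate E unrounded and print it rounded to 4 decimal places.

At z = 14.64 mm: the cone (r1=3.5→r2=1.5) has section circumradius 1.611 here — a regular 8-gon; the cube at (0, 5.5) is not intersected at this z (z outside [0, 10.5]); Taking the first minus the rest: none of the subtracted shapes is present at this height, so the cone is unchanged — 1 connected region. The outline is a single polygon with 8 vertices. Extrusion per mm of travel: 0.4 × 0.24 / (π × 0.875²) = 0.039912. Accumulating E over each segment gives final E = 0.3937.

G0 X-1.61 Y0.00 Z14.64
G1 X-1.14 Y-1.14 E0.0492
G1 X0.00 Y-1.61 E0.0984
G1 X1.14 Y-1.14 E0.1476
G1 X1.61 Y0.00 E0.1969
G1 X1.14 Y1.14 E0.2461
G1 X0.00 Y1.61 E0.2953
G1 X-1.14 Y1.14 E0.3445
G1 X-1.61 Y0.00 E0.3937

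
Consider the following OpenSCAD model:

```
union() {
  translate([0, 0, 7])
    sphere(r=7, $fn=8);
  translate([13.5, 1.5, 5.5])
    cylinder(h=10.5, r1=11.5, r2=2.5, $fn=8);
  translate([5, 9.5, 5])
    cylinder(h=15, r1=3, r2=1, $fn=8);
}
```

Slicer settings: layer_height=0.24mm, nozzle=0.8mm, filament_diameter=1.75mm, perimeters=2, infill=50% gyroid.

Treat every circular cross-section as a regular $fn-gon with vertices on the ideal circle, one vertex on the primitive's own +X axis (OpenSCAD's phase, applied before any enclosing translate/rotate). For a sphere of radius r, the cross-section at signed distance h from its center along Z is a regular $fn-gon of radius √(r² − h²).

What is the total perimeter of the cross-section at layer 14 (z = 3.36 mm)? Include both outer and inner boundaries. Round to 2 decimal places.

36.61 mm

At z = 3.36 mm: the r=7 sphere contributes a regular 8-gon of circumradius √(7²−3.64²) = 5.979 (perimeter = 2·8·5.979·sin(180°/8) = 36.61 mm); the cone at (13.5, 1.5) is not intersected at this z (z outside [5.5, 16]); the cone at (5, 9.5) is absent (z outside [5, 20]); Taking the union: only the r=7 sphere is present, so the union is just that shape — boundary = 36.61 mm. Overall, the cross-section is a single solid region. Total boundary length (outer) = 36.61 mm.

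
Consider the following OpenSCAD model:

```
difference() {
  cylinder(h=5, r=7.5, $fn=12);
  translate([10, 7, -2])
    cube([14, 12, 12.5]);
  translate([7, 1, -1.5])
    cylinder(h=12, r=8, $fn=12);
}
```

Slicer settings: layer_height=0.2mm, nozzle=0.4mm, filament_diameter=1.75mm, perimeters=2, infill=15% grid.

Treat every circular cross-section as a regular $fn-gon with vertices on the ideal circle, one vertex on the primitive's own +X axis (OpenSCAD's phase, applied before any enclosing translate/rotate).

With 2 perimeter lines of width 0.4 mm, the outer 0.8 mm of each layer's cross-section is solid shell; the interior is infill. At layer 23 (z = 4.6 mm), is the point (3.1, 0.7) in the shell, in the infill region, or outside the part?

At z = 4.6 mm: the r=7.5 cylinder gives a regular 12-gon of circumradius 7.5 (constant along its height); the cube at (10, 7) is present — its section is the full 14×12 rectangle; the cylinder at (7, 1): section is a regular 12-gon, circumradius r=8; Subtracting the remaining from the first: starting from the r=7.5 cylinder, the 14×12 cube at (10, 7) misses the remaining region (no effect); the r=8 cylinder at (7, 1) partially overlaps it — only the 77.00 mm² overlap (of its 192.00 mm²) is removed, clipping the outline — 1 connected region. Overall, the cross-section is a single solid region. The nearest boundary edge runs (-1.00, 1.00)→(0.07, -3.00); distance from the point to it = 3.88 mm. The point is not inside any of the regions above, so it lies outside the cross-section (3.88 mm from the nearest boundary).

outside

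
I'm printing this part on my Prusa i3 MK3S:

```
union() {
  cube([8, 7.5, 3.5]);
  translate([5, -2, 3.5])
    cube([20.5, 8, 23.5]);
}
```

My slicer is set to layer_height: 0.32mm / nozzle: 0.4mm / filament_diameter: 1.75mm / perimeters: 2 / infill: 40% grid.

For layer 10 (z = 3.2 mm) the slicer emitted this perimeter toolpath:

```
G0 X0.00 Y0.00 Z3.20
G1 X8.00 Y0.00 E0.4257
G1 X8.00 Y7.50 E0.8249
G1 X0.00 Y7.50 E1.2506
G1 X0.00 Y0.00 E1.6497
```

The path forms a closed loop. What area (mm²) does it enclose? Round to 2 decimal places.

Apply the shoelace formula to the sequence of (X, Y) vertices; enclosed area = 60.00 mm².

60.00 mm²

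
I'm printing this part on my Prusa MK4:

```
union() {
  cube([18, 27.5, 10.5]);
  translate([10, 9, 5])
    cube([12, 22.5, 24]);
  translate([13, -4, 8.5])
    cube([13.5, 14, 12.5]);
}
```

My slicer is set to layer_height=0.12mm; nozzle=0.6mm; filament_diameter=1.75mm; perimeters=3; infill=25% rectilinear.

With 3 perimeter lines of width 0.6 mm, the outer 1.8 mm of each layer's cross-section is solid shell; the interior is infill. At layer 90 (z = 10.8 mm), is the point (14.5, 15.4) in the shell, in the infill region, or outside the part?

At z = 10.8 mm: the cube is not intersected at this z (z outside [0, 10.5]); the 12×22.5 cube at (10, 9) contributes its full rectangle; the cube at (13, -4) is present — its section is the full 13.5×14 rectangle; Taking the union: the regions partially overlap (shared area 9.00 mm²), so overlapping operands fuse into one piece — 1 connected region. Overall, the cross-section is a single solid region. The nearest boundary edge runs (10.00, 9.00)→(10.00, 31.50); distance from the point to it = 4.50 mm. The point is inside the cross-section and 4.50 mm from the nearest boundary — more than the 1.8 mm shell width (3 × 0.6), so it's in the infill interior.

infill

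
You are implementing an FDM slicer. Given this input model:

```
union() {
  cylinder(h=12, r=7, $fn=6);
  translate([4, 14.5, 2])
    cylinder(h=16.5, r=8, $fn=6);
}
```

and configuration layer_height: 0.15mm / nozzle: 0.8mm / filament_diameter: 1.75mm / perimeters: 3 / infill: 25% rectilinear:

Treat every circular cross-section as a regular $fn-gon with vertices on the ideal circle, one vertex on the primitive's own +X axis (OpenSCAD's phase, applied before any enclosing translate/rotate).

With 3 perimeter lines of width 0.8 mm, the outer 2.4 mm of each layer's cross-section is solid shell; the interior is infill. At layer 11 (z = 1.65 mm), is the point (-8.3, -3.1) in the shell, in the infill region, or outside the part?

At z = 1.65 mm: the r=7 cylinder gives a regular 6-gon of circumradius 7 (constant along its height); the cylinder at (4, 14.5) is absent (z outside [2, 18.5]); Taking the union: only the r=7 cylinder is present, so the union is just that shape — 1 connected region. Overall, the cross-section is a single solid region. The nearest boundary edge runs (-7.00, 0.00)→(-3.50, -6.06); distance from the point to it = 2.68 mm. The point is not inside any of the regions above, so it lies outside the cross-section (2.68 mm from the nearest boundary).

outside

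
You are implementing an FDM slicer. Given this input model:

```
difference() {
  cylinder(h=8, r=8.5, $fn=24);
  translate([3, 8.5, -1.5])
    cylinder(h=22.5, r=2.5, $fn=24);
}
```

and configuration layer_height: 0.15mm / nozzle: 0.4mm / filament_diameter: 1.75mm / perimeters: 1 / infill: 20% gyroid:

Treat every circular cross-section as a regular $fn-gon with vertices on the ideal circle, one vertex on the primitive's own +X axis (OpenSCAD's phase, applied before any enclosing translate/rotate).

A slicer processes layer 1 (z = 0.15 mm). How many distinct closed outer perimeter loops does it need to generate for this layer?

1

At z = 0.15 mm: the r=8.5 cylinder contributes a regular 24-gon of circumradius 8.5; the r=2.5 cylinder at (3, 8.5) gives a regular 24-gon of circumradius 2.5 (constant along its height); After the difference (first − rest): starting from the r=8.5 cylinder, the r=2.5 cylinder at (3, 8.5) partially overlaps it — only the 6.40 mm² overlap (of its 19.41 mm²) is removed, clipping the outline — 1 connected region. The result has 1 disconnected region.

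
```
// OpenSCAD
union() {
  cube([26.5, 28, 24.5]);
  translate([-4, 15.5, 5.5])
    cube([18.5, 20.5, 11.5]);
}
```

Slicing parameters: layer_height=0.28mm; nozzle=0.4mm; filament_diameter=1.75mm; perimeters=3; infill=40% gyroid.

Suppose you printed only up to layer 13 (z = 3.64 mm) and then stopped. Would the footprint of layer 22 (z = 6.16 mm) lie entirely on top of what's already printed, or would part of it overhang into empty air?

Compare the two slices. At z = 3.64: the 26.5×28 cube contributes its full rectangle (area 742.00 mm²); the cube at (-4, 15.5) does not reach this height (z outside [5.5, 17]); Merging all regions: only the 26.5×28 cube is present, so the union is just that shape — area = 742.00 mm². At z = 6.16: the cube is present — its section is the full 26.5×28 rectangle (area 742.00 mm²); the 18.5×20.5 cube at (-4, 15.5) contributes its full rectangle (area 379.25 mm²); Taking the union: the regions partially overlap — summed areas 1121.25 mm² minus the doubly-counted overlap 181.25 mm² gives 940.00 mm² — area = 940.00 mm². Checking containment: at z = 6.16 the cross-section extends beyond the z = 3.64 cross-section by about 198.00 mm².

part overhangs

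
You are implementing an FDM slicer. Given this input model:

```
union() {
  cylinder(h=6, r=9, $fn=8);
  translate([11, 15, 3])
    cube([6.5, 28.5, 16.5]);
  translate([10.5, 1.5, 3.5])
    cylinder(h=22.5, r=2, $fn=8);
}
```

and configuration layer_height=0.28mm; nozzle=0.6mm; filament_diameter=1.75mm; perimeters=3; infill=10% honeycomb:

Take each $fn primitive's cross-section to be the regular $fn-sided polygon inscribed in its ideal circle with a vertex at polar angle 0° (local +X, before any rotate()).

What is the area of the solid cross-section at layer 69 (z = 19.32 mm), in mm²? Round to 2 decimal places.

At z = 19.32 mm: the cylinder does not reach this height (z outside [0, 6]); the 6.5×28.5 cube at (11, 15) contributes its full rectangle (area 185.25 mm²); the cylinder at (10.5, 1.5): section is a regular 8-gon, circumradius r=2 (area = (8/2)·2.000²·sin(360°/8) = 11.31 mm²); Taking the union: the 2 present regions are separate (no shared area or edge), so areas and boundary lengths simply add and each stays a separate island — area = 196.56 mm². Overall, the cross-section has 2 separate islands. Net area = 196.56 mm².

196.56 mm²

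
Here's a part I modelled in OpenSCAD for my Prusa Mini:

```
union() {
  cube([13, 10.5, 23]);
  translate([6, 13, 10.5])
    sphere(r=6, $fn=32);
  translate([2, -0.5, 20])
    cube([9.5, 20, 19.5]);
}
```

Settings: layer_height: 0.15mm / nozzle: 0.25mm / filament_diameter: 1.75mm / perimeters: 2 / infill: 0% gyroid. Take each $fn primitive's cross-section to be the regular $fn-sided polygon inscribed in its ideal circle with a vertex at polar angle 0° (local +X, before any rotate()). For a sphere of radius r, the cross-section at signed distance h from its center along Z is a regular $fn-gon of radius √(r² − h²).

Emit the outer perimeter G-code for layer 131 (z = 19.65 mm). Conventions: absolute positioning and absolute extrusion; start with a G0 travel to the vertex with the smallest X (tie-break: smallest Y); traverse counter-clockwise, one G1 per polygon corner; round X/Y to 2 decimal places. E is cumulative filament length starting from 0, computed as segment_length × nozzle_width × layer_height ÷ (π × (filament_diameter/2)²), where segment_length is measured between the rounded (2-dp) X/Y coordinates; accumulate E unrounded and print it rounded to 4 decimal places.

At z = 19.65 mm: the 13×10.5 cube contributes its full rectangle; the sphere at (6, 13) is absent (|z−center|=9.150 > r=6); the cube at (2, -0.5) is absent (z outside [20, 39.5]); Merging all regions: only the 13×10.5 cube is present, so the union is just that shape — 1 connected region. The outline is a single polygon with 4 vertices. Extrusion per mm of travel: 0.25 × 0.15 / (π × 0.875²) = 0.015591. Accumulating E over each segment gives final E = 0.7328.

G0 X0.00 Y0.00 Z19.65
G1 X13.00 Y0.00 E0.2027
G1 X13.00 Y10.50 E0.3664
G1 X0.00 Y10.50 E0.5691
G1 X0.00 Y0.00 E0.7328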